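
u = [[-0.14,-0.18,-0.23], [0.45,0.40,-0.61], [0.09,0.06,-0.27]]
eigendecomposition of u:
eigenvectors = [[(0.72+0j),(0.72-0j),0.72+0.00j], [-0.61-0.31j,(-0.61+0.31j),-0.69+0.00j], [0.07-0.10j,0.07+0.10j,0.08+0.00j]]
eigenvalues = [(-0.01+0.11j), (-0.01-0.11j), (0.01+0j)]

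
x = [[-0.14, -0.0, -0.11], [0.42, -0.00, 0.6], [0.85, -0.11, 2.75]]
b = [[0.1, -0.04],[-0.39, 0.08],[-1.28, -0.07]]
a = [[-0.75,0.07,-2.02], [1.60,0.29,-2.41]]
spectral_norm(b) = 1.34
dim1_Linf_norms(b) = [0.1, 0.39, 1.28]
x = b @ a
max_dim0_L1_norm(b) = 1.77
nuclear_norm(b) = 1.45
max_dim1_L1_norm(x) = 3.71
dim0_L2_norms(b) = [1.34, 0.11]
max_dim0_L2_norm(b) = 1.34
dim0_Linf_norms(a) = [1.6, 0.29, 2.41]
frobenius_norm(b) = 1.35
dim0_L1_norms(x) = [1.41, 0.11, 3.46]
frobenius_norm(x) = 2.98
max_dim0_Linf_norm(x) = 2.75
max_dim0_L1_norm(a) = 4.43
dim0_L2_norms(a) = [1.77, 0.3, 3.14]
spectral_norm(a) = 3.27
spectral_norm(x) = 2.97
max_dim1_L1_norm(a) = 4.3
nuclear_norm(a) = 4.82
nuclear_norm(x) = 3.21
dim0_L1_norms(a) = [2.35, 0.36, 4.43]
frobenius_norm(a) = 3.62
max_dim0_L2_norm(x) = 2.82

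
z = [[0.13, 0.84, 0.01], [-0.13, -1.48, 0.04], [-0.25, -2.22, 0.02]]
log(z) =[[-3.36-1.97j, (-2.95+0.67j), 0.55-2.39j],[(0.3+0.56j), (0.77+3.07j), -0.20+0.26j],[-0.23+4.37j, (7.5-0.57j), (-4.72+5.18j)]]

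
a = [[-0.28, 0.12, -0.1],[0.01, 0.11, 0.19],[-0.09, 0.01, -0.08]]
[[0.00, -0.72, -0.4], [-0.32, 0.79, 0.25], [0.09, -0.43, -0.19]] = a@ [[1.77, 1.71, 1.35],  [1.8, 0.92, 0.56],  [-2.84, 3.54, 0.91]]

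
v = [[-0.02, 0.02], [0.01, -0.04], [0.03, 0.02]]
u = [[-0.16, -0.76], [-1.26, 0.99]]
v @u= [[-0.02, 0.04],[0.05, -0.05],[-0.03, -0.0]]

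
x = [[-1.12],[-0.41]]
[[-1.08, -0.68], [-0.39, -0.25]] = x @ [[0.96, 0.61]]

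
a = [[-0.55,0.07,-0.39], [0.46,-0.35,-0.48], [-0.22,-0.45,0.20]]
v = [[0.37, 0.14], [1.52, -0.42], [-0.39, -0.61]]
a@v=[[0.06, 0.13], [-0.17, 0.5], [-0.84, 0.04]]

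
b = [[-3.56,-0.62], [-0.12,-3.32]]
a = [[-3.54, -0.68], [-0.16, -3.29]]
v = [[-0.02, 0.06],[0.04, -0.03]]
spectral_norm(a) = 3.86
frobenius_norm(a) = 4.88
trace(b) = -6.88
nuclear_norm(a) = 6.85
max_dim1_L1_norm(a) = 4.22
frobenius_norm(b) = 4.91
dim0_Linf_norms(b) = [3.56, 3.32]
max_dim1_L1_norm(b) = 4.18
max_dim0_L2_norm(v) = 0.07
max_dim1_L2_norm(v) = 0.06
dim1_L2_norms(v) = [0.06, 0.05]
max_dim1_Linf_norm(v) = 0.06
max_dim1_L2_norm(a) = 3.6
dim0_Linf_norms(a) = [3.54, 3.29]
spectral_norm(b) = 3.84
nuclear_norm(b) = 6.90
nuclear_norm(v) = 0.10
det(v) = -0.00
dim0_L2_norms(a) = [3.54, 3.36]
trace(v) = -0.05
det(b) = 11.74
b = a + v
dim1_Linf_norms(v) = [0.06, 0.04]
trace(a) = -6.83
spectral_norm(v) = 0.08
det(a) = 11.54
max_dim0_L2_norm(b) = 3.56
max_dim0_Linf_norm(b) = 3.56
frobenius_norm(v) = 0.08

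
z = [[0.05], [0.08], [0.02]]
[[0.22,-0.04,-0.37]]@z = [[0.0]]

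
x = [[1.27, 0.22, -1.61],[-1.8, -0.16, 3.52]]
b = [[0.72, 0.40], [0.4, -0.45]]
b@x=[[0.19, 0.09, 0.25], [1.32, 0.16, -2.23]]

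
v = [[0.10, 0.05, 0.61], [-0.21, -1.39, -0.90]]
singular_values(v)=[1.72, 0.47]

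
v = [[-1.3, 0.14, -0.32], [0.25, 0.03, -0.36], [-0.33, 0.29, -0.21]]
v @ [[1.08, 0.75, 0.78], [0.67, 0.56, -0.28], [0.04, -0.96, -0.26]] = [[-1.32, -0.59, -0.97], [0.28, 0.55, 0.28], [-0.17, 0.12, -0.28]]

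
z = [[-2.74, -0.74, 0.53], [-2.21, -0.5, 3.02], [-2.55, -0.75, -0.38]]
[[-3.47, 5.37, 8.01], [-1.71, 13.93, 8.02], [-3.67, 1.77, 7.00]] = z@[[0.55, -1.25, -2.09], [2.87, 0.02, -2.58], [0.31, 3.7, 0.7]]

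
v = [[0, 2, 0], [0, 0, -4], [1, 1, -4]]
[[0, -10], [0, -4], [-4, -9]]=v @ [[-4, 0], [0, -5], [0, 1]]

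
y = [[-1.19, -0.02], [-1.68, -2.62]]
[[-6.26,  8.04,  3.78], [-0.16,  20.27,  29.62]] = y @[[5.32, -6.70, -3.02], [-3.35, -3.44, -9.37]]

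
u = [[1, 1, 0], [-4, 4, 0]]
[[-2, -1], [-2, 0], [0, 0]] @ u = [[2, -6, 0], [-2, -2, 0], [0, 0, 0]]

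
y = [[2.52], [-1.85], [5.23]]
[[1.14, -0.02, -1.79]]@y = [[-6.45]]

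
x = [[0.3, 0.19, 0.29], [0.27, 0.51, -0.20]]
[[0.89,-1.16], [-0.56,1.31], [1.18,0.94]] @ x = [[-0.05,-0.42,0.49], [0.19,0.56,-0.42], [0.61,0.7,0.15]]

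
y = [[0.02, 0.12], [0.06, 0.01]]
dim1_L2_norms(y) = [0.12, 0.06]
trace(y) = 0.03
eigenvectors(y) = [[0.83,-0.8],[0.55,0.6]]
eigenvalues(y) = [0.1, -0.07]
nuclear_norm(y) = 0.18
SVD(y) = [[-0.98, -0.20], [-0.2, 0.98]] @ diag([0.12367980154909661, 0.05659776222410287]) @ [[-0.26, -0.97],[0.97, -0.26]]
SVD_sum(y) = [[0.03, 0.12],  [0.01, 0.02]] + [[-0.01, 0.00], [0.05, -0.01]]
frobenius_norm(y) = 0.14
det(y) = -0.01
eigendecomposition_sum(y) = [[0.05, 0.07], [0.04, 0.05]] + [[-0.03, 0.05], [0.02, -0.04]]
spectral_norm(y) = 0.12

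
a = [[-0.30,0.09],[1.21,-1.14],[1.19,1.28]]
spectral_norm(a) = 1.75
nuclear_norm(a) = 3.44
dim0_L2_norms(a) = [1.72, 1.72]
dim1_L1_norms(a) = [0.39, 2.35, 2.47]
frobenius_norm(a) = 2.43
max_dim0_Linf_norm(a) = 1.28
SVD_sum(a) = [[-0.12, -0.11], [0.10, 0.09], [1.29, 1.17]] + [[-0.18, 0.20], [1.11, -1.23], [-0.1, 0.11]]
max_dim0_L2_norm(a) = 1.72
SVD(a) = [[-0.09, 0.16], [0.08, -0.98], [0.99, 0.09]] @ diag([1.7537302930641159, 1.6854465459305583]) @ [[0.74, 0.67],[-0.67, 0.74]]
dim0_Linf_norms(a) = [1.21, 1.28]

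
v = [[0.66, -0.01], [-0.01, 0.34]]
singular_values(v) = [0.66, 0.34]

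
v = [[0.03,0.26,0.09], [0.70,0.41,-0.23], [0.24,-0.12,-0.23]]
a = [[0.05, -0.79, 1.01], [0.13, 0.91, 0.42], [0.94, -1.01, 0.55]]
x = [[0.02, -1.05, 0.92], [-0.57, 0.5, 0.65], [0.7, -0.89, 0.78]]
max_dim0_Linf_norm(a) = 1.01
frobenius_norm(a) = 2.21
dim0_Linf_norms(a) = [0.94, 1.01, 1.01]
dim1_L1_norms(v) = [0.38, 1.34, 0.59]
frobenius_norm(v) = 0.96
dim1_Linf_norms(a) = [1.01, 0.91, 1.01]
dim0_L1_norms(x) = [1.29, 2.44, 2.35]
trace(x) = 1.30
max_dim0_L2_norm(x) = 1.46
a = x + v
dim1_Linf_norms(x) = [1.05, 0.65, 0.89]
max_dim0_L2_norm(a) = 1.57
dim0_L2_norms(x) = [0.9, 1.46, 1.37]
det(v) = 0.01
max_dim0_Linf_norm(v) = 0.7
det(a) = -1.21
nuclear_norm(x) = 3.33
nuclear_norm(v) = 1.28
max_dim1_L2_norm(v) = 0.84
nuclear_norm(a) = 3.50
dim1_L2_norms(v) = [0.28, 0.84, 0.35]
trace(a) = 1.51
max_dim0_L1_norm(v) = 0.97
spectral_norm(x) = 1.90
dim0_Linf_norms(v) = [0.7, 0.41, 0.23]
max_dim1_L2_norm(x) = 1.4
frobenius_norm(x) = 2.20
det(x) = -0.78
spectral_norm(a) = 1.87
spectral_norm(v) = 0.88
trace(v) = 0.21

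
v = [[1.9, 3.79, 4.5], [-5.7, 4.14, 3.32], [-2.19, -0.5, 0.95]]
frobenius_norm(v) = 10.24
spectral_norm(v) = 8.60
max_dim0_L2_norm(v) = 6.4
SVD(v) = [[0.47, -0.86, 0.20], [0.87, 0.41, -0.28], [0.16, 0.3, 0.94]] @ diag([8.59970140611661, 5.418685710089715, 1.227876582114631]) @ [[-0.51, 0.62, 0.6], [-0.86, -0.31, -0.41], [-0.06, -0.72, 0.69]]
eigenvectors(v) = [[(-0.27+0.58j), -0.27-0.58j, (0.02+0j)], [-0.72+0.00j, (-0.72-0j), -0.77+0.00j], [(-0.16-0.22j), -0.16+0.22j, 0.64+0.00j]]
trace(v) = 6.99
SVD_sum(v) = [[-2.08, 2.5, 2.43], [-3.81, 4.59, 4.47], [-0.71, 0.85, 0.83]] + [[3.99, 1.46, 1.90], [-1.91, -0.70, -0.91], [-1.41, -0.52, -0.67]] + [[-0.02,-0.18,0.17], [0.02,0.25,-0.24], [-0.07,-0.83,0.79]]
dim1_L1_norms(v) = [10.19, 13.16, 3.64]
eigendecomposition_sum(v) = [[0.94+2.97j, (1.9-0.92j), 2.24-1.17j], [-2.62+2.39j, (1.85+1.52j), (2.28+1.75j)], [(-1.29-0.28j), -0.07+0.89j, -0.04+1.07j]] + [[0.94-2.97j, (1.9+0.92j), (2.24+1.17j)], [-2.62-2.39j, (1.85-1.52j), 2.28-1.75j], [(-1.29+0.28j), (-0.07-0.89j), -0.04-1.07j]] + [[(0.01-0j), (-0.01-0j), (0.03-0j)], [-0.47+0.00j, (0.44+0j), -1.23+0.00j], [(0.39-0j), (-0.37-0j), (1.03-0j)]]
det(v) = 57.22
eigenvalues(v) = [(2.75+5.57j), (2.75-5.57j), (1.48+0j)]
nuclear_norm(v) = 15.25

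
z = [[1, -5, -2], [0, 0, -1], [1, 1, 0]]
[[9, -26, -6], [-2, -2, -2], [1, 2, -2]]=z @ [[3, -2, -2], [-2, 4, 0], [2, 2, 2]]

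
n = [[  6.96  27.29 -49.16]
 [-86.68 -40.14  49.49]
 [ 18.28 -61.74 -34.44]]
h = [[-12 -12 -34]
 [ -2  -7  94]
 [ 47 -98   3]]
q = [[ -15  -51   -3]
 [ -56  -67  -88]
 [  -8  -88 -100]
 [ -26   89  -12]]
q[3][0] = -26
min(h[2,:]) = -98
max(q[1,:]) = -56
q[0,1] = -51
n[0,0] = 6.96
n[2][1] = -61.74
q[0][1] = -51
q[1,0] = -56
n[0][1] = 27.29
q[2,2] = -100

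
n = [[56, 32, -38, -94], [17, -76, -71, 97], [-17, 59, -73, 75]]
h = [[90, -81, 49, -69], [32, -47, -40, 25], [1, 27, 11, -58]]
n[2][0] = -17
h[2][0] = 1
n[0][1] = 32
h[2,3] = -58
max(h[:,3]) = 25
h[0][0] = 90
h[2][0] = 1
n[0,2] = -38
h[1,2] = -40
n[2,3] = 75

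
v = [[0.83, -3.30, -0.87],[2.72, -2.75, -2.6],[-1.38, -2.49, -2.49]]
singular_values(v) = [6.21, 2.78, 1.43]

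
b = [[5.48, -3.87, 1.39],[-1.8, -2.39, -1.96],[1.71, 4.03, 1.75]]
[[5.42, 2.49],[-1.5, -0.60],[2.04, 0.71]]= b@[[1.42, 0.57], [0.29, 0.06], [-0.89, -0.29]]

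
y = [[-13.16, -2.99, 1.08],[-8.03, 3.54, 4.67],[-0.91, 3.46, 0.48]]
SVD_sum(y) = [[-12.8, -0.26, 2.92], [-8.57, -0.17, 1.96], [-0.9, -0.02, 0.21]] + [[-0.29, -2.91, -1.52], [0.40, 4.04, 2.11], [0.28, 2.82, 1.47]] + [[-0.08, 0.18, -0.32], [0.14, -0.33, 0.61], [-0.29, 0.65, -1.2]]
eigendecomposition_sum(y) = [[-13.34, -2.54, 1.74], [-6.07, -1.15, 0.79], [0.59, 0.11, -0.08]] + [[0.25, -0.60, -0.38], [-2.14, 5.03, 3.23], [-1.17, 2.74, 1.76]] + [[-0.08,0.14,-0.28], [0.18,-0.33,0.65], [-0.33,0.61,-1.2]]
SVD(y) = [[-0.83, 0.51, 0.23],[-0.56, -0.71, -0.44],[-0.06, -0.49, 0.87]] @ diag([15.828598235685117, 6.481882834666146, 1.6075673581304186]) @ [[0.97,0.02,-0.22], [-0.09,-0.88,-0.46], [-0.21,0.47,-0.86]]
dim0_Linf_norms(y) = [13.16, 3.54, 4.67]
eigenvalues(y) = [-14.57, 7.04, -1.61]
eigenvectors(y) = [[0.91,  0.1,  0.20], [0.41,  -0.87,  -0.47], [-0.04,  -0.48,  0.86]]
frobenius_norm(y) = 17.18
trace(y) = -9.14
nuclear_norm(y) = 23.92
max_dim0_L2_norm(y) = 15.44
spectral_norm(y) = 15.83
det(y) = 164.93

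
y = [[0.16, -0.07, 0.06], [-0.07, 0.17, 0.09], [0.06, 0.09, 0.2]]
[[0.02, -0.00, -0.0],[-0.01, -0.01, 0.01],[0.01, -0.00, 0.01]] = y@ [[0.13, -0.1, 0.04], [-0.01, -0.12, 0.11], [0.04, 0.07, -0.02]]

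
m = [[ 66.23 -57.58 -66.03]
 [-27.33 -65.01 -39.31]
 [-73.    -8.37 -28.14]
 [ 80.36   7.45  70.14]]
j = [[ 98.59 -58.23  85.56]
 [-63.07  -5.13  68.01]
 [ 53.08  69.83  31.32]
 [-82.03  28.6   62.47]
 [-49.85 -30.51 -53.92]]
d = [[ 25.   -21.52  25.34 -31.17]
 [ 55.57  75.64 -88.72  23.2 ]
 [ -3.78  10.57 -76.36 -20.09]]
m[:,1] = [-57.58, -65.01, -8.37, 7.45]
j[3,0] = -82.03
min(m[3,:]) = 7.45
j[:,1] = [-58.23, -5.13, 69.83, 28.6, -30.51]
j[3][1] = 28.6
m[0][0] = 66.23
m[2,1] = -8.37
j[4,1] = -30.51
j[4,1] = -30.51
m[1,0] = -27.33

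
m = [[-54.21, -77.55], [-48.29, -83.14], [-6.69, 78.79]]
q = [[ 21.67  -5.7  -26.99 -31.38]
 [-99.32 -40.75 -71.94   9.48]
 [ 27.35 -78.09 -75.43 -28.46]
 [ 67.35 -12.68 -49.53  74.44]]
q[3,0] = 67.35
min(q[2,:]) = -78.09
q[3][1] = -12.68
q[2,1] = -78.09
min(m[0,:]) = -77.55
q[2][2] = -75.43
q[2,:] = [27.35, -78.09, -75.43, -28.46]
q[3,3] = 74.44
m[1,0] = -48.29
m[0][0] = -54.21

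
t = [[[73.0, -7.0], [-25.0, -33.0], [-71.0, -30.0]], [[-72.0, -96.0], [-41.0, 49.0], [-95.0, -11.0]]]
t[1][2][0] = -95.0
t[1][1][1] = 49.0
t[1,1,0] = -41.0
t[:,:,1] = [[-7.0, -33.0, -30.0], [-96.0, 49.0, -11.0]]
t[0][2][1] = -30.0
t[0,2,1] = -30.0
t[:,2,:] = [[-71.0, -30.0], [-95.0, -11.0]]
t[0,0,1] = -7.0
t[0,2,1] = -30.0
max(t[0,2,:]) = -30.0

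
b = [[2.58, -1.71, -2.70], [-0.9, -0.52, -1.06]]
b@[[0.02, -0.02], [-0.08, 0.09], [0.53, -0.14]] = [[-1.24, 0.17], [-0.54, 0.12]]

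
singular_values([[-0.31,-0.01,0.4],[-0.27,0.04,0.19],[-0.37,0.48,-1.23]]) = [1.41, 0.52, 0.0]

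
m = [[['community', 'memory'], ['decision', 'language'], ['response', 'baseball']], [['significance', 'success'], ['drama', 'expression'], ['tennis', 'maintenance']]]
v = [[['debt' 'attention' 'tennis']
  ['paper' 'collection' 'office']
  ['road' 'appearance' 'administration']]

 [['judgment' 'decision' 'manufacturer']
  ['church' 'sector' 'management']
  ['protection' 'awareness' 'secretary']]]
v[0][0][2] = 'tennis'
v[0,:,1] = ['attention', 'collection', 'appearance']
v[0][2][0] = 'road'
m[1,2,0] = 'tennis'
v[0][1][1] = 'collection'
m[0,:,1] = ['memory', 'language', 'baseball']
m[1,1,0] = 'drama'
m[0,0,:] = ['community', 'memory']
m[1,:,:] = [['significance', 'success'], ['drama', 'expression'], ['tennis', 'maintenance']]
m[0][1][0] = 'decision'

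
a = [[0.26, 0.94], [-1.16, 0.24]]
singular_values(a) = [1.19, 0.97]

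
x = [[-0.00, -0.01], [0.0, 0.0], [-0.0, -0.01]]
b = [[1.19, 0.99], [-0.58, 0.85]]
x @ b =[[0.01, -0.01], [0.00, 0.0], [0.01, -0.01]]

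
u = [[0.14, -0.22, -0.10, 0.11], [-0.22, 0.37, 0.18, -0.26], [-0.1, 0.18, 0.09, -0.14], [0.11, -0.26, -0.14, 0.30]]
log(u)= [[-3.85+1.67j, -1.82+1.45j, -0.96-0.18j, (-0.38+0.56j)], [-1.82+1.45j, (-2.8+1.27j), (1.46-0.16j), -1.04+0.49j], [-0.96-0.18j, 1.46-0.16j, (-6+0.02j), -1.10-0.06j], [(-0.38+0.56j), -1.04+0.49j, -1.10-0.06j, (-1.96+0.19j)]]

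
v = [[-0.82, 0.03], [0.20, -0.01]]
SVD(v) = [[-0.97, 0.24], [0.24, 0.97]] @ diag([0.8446260802999203, 0.002604702899084997]) @ [[1.00, -0.04], [-0.04, -1.00]]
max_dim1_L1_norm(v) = 0.85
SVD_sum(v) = [[-0.82,  0.03], [0.2,  -0.01]] + [[-0.00,-0.00],[-0.0,-0.0]]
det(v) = 0.00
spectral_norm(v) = 0.84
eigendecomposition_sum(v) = [[-0.82,0.03],[0.20,-0.01]] + [[-0.00, -0.00], [-0.0, -0.00]]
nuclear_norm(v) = 0.85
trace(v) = -0.83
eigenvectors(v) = [[-0.97, -0.04], [0.24, -1.0]]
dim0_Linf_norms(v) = [0.82, 0.03]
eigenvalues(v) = [-0.83, -0.0]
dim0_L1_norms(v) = [1.02, 0.04]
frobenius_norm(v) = 0.84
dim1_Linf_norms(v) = [0.82, 0.2]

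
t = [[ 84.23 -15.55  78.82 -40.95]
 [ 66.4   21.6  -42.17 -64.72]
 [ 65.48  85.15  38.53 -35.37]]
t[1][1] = 21.6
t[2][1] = 85.15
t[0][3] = -40.95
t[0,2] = 78.82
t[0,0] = 84.23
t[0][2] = 78.82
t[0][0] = 84.23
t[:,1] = [-15.55, 21.6, 85.15]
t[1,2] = -42.17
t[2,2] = 38.53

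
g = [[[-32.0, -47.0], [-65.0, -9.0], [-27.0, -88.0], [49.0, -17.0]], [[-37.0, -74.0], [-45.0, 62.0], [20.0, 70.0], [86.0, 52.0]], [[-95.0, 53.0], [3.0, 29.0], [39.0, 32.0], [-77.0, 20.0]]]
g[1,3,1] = 52.0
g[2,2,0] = 39.0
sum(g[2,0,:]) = -42.0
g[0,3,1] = -17.0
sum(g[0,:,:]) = -236.0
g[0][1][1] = -9.0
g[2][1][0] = 3.0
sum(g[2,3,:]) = -57.0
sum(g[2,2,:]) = 71.0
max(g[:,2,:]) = 70.0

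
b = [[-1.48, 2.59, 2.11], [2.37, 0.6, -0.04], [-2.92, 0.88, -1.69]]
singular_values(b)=[4.32, 3.29, 1.42]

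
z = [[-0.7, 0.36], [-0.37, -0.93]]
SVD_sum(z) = [[0.04, 0.18], [-0.23, -0.96]] + [[-0.74, 0.18], [-0.14, 0.03]]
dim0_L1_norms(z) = [1.07, 1.29]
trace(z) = -1.63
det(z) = 0.78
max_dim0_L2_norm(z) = 1.0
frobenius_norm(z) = 1.27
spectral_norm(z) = 1.01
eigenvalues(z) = [(-0.82+0.35j), (-0.82-0.35j)]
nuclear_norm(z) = 1.79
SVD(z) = [[-0.19,0.98],[0.98,0.19]] @ diag([1.0081092042424522, 0.7778919155780255]) @ [[-0.23, -0.97],[-0.97, 0.23]]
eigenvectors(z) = [[-0.22-0.67j, (-0.22+0.67j)], [0.71+0.00j, 0.71-0.00j]]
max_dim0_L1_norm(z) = 1.29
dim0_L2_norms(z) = [0.79, 1.0]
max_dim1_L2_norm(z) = 1.0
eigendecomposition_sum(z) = [[-0.35+0.31j, 0.18+0.42j], [(-0.19-0.44j), (-0.47+0.04j)]] + [[-0.35-0.31j, (0.18-0.42j)],[-0.19+0.44j, (-0.46-0.04j)]]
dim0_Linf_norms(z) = [0.7, 0.93]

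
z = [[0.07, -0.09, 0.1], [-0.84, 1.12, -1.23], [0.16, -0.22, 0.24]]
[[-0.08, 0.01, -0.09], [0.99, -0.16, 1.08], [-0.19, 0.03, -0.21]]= z @ [[-0.52, -0.19, 0.17], [0.69, 0.04, 0.72], [0.18, 0.3, -0.34]]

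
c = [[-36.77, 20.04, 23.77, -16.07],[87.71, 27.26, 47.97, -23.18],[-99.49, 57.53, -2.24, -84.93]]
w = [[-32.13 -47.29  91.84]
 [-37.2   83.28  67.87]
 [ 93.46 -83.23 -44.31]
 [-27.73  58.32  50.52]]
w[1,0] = -37.2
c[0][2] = 23.77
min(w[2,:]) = -83.23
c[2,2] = -2.24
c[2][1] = 57.53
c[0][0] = -36.77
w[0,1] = -47.29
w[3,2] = 50.52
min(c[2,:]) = -99.49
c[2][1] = 57.53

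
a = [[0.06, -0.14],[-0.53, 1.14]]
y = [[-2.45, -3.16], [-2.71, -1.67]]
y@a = [[1.53, -3.26], [0.72, -1.52]]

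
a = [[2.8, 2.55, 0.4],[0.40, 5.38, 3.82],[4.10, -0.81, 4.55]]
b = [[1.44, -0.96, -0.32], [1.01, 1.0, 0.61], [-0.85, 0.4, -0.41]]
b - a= [[-1.36, -3.51, -0.72], [0.61, -4.38, -3.21], [-4.95, 1.21, -4.96]]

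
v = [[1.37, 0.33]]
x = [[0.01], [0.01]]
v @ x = [[0.02]]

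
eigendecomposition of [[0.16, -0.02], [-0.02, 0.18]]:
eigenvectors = [[-0.85, 0.53], [-0.53, -0.85]]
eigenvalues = [0.15, 0.19]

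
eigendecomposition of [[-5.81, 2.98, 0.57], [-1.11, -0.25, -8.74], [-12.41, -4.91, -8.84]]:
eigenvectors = [[0.16+0.33j, 0.16-0.33j, -0.21+0.00j], [-0.55-0.21j, -0.55+0.21j, -0.84+0.00j], [-0.72+0.00j, (-0.72-0j), 0.50+0.00j]]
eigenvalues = [(-9.78+4.26j), (-9.78-4.26j), (4.67+0j)]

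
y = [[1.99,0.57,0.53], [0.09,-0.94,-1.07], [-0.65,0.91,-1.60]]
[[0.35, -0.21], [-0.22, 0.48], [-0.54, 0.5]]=y@[[0.12, 0.02],[-0.05, -0.09],[0.26, -0.37]]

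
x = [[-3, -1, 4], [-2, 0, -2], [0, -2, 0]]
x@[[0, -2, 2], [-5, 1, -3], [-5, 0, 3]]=[[-15, 5, 9], [10, 4, -10], [10, -2, 6]]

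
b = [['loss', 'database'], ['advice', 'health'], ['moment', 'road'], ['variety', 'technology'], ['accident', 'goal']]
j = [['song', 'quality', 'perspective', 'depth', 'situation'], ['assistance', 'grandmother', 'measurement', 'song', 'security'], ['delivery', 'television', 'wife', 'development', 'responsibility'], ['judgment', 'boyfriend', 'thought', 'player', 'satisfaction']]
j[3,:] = ['judgment', 'boyfriend', 'thought', 'player', 'satisfaction']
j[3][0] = 'judgment'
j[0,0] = 'song'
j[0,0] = 'song'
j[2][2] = 'wife'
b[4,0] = 'accident'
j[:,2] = ['perspective', 'measurement', 'wife', 'thought']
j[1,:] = ['assistance', 'grandmother', 'measurement', 'song', 'security']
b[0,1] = 'database'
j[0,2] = 'perspective'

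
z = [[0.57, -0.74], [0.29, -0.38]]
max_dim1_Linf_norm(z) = 0.74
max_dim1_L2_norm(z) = 0.93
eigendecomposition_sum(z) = [[0.55, -0.7], [0.28, -0.35]] + [[0.02, -0.04], [0.01, -0.03]]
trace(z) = 0.19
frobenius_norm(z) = 1.05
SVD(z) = [[-0.89, -0.46], [-0.46, 0.89]] @ diag([1.0492837399517623, 0.001906062129669443]) @ [[-0.61, 0.79], [-0.79, -0.61]]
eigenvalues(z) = [0.2, -0.01]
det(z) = -0.00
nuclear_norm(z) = 1.05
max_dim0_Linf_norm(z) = 0.74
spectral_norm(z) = 1.05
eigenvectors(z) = [[0.89, 0.79], [0.45, 0.62]]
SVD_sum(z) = [[0.57, -0.74], [0.29, -0.38]] + [[0.00, 0.00],[-0.0, -0.0]]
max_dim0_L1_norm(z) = 1.12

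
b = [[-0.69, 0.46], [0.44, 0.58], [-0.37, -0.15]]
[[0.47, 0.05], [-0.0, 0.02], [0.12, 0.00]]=b @ [[-0.45,-0.03], [0.34,0.06]]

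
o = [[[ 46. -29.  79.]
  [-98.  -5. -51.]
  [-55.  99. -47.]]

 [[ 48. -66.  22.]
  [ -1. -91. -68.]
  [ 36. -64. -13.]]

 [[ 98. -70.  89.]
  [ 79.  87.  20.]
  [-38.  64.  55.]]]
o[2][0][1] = -70.0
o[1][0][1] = -66.0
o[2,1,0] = 79.0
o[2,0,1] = -70.0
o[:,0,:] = [[46.0, -29.0, 79.0], [48.0, -66.0, 22.0], [98.0, -70.0, 89.0]]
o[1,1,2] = -68.0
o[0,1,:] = [-98.0, -5.0, -51.0]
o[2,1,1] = 87.0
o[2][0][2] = 89.0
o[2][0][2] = 89.0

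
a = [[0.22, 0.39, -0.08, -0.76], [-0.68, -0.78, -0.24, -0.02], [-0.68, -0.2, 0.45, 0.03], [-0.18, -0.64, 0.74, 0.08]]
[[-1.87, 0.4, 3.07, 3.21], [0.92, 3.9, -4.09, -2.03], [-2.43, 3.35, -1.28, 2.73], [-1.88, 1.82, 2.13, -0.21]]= a @ [[1.66,  -4.3,  4.61,  -3.37], [-1.54,  -1.35,  -0.02,  4.62], [-3.74,  0.52,  4.32,  3.24], [2.55,  -2.52,  -3.17,  -3.17]]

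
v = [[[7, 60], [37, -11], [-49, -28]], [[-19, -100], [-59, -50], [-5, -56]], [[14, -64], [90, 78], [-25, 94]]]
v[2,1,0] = 90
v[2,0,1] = -64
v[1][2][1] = -56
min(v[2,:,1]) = -64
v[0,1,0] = 37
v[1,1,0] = -59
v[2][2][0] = -25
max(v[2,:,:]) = 94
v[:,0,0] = [7, -19, 14]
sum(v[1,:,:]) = -289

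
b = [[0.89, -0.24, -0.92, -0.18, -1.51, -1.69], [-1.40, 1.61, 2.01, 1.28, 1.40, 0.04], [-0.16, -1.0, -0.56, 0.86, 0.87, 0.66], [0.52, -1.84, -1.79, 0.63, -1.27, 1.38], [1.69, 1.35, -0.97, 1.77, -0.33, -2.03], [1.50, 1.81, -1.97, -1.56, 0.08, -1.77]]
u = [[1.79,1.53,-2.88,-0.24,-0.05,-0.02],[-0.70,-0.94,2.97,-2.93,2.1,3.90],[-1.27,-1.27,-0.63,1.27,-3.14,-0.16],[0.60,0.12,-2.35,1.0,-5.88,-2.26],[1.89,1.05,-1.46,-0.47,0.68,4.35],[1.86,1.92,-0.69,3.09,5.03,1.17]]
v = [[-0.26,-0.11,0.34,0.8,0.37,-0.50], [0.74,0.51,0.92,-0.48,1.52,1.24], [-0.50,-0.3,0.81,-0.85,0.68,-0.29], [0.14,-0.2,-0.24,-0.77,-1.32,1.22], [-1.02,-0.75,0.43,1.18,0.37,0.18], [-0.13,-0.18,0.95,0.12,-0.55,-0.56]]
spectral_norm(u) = 10.06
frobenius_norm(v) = 4.25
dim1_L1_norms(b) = [5.43, 7.74, 4.11, 7.43, 8.14, 8.69]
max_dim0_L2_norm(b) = 3.64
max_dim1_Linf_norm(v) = 1.52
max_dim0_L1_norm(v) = 4.81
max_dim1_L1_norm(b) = 8.69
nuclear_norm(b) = 15.81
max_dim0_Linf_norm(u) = 5.88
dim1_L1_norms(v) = [2.38, 5.41, 3.43, 3.89, 3.93, 2.49]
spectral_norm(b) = 5.34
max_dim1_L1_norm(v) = 5.41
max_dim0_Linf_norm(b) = 2.03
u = b @ v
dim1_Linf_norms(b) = [1.69, 2.01, 1.0, 1.84, 2.03, 1.97]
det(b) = -48.75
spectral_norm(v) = 2.55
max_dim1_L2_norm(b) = 3.87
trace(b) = 0.47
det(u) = -0.27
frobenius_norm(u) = 13.57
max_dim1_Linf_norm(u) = 5.88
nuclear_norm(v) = 8.97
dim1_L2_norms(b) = [2.62, 3.49, 1.81, 3.28, 3.6, 3.87]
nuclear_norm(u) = 25.87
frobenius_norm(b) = 7.81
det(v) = -0.00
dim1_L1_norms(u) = [6.51, 13.54, 7.74, 12.21, 9.9, 13.76]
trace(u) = 3.07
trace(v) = 0.10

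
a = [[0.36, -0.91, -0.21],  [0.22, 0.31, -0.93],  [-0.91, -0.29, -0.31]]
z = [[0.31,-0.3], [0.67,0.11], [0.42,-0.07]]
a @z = [[-0.59, -0.19], [-0.11, 0.03], [-0.61, 0.26]]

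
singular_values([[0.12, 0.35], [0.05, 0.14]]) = [0.4, 0.0]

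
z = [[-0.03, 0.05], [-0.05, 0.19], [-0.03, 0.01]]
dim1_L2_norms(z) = [0.06, 0.2, 0.03]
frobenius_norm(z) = 0.21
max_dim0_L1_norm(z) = 0.25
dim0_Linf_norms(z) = [0.05, 0.19]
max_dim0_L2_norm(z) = 0.2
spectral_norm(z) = 0.21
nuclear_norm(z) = 0.24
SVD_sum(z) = [[-0.02, 0.05], [-0.06, 0.19], [-0.01, 0.02]] + [[-0.01, -0.0],[0.01, 0.00],[-0.02, -0.01]]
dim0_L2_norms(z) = [0.07, 0.2]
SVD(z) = [[-0.28,0.48], [-0.96,-0.22], [-0.09,0.85]] @ diag([0.20513372347969716, 0.030334064866996312]) @ [[0.29, -0.96], [-0.96, -0.29]]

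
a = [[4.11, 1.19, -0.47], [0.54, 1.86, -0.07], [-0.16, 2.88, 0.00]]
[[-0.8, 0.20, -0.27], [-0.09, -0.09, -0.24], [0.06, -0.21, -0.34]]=a @ [[-0.2, 0.06, -0.02], [0.01, -0.07, -0.12], [-0.02, -0.07, 0.1]]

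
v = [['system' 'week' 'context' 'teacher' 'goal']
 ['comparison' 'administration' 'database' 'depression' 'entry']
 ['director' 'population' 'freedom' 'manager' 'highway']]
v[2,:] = ['director', 'population', 'freedom', 'manager', 'highway']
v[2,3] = 'manager'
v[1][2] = 'database'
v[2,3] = 'manager'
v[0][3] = 'teacher'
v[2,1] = 'population'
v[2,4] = 'highway'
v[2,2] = 'freedom'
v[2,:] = ['director', 'population', 'freedom', 'manager', 'highway']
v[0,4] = 'goal'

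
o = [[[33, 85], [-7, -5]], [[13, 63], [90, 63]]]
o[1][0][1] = 63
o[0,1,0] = -7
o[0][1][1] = -5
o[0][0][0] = 33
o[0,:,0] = [33, -7]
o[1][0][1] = 63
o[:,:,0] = [[33, -7], [13, 90]]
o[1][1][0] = 90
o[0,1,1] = -5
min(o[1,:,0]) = 13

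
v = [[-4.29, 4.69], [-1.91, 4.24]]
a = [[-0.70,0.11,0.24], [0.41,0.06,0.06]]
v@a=[[4.93,-0.19,-0.75], [3.08,0.04,-0.20]]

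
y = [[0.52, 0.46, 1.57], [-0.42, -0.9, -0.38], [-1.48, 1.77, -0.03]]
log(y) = [[(0.84+0.47j), 0.47+1.79j, (1.29-0.07j)], [-0.31+0.68j, (-0.23+2.58j), (-0.32-0.1j)], [-1.25-0.61j, 1.35-2.32j, (0.36+0.09j)]]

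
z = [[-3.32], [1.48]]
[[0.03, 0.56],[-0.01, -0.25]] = z @ [[-0.01, -0.17]]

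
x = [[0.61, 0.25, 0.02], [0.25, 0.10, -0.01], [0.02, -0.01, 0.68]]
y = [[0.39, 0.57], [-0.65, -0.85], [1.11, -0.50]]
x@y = [[0.10, 0.13], [0.02, 0.06], [0.77, -0.32]]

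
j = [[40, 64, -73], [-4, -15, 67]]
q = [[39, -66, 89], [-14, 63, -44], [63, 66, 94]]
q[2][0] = 63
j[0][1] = 64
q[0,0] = 39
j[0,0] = 40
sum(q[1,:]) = 5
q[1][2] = -44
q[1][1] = 63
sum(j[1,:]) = 48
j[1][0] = -4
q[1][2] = -44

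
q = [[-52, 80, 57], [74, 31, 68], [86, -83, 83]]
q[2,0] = 86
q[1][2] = 68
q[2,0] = 86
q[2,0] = 86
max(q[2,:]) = 86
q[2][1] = -83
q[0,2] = 57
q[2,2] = 83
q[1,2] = 68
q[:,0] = [-52, 74, 86]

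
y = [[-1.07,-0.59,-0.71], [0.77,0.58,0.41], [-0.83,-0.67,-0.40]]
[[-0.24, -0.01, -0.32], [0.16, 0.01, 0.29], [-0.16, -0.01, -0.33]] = y @ [[0.08, -0.48, 0.05], [0.02, 0.35, 0.41], [0.20, 0.44, 0.03]]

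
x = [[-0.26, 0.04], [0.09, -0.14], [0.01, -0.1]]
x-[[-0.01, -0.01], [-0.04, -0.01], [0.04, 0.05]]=[[-0.25, 0.05], [0.13, -0.13], [-0.03, -0.15]]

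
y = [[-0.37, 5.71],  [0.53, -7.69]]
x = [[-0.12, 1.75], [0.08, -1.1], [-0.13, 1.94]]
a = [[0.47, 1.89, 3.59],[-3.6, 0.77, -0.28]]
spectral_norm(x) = 2.84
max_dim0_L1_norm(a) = 4.07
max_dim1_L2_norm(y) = 7.71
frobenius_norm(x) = 2.84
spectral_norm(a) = 4.14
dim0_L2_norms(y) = [0.65, 9.58]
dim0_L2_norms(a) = [3.63, 2.04, 3.6]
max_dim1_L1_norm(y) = 8.22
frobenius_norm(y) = 9.60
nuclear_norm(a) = 7.77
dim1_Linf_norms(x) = [1.75, 1.1, 1.94]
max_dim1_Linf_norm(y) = 7.69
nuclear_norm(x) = 2.85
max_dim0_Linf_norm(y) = 7.69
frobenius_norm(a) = 5.51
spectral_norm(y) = 9.60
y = a @ x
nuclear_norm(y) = 9.62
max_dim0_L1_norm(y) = 13.4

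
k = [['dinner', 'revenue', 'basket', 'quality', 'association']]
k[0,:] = ['dinner', 'revenue', 'basket', 'quality', 'association']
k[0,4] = 'association'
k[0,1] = 'revenue'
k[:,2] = ['basket']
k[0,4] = 'association'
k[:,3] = ['quality']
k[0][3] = 'quality'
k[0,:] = ['dinner', 'revenue', 'basket', 'quality', 'association']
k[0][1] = 'revenue'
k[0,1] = 'revenue'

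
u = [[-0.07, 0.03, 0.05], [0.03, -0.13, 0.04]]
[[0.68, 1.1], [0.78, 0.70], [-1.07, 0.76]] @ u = [[-0.01, -0.12, 0.08], [-0.03, -0.07, 0.07], [0.1, -0.13, -0.02]]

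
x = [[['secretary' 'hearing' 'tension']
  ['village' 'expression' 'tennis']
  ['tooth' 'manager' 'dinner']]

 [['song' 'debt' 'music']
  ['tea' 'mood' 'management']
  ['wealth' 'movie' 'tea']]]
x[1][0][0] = 'song'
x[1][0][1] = 'debt'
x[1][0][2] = 'music'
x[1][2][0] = 'wealth'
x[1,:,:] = [['song', 'debt', 'music'], ['tea', 'mood', 'management'], ['wealth', 'movie', 'tea']]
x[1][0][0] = 'song'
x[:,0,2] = ['tension', 'music']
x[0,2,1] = 'manager'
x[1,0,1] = 'debt'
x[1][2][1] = 'movie'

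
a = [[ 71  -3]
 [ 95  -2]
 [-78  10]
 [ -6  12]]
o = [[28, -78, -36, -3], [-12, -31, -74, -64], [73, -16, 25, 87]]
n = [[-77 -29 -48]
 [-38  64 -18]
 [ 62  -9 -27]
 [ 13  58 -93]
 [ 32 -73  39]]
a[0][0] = 71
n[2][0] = 62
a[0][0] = 71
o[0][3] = -3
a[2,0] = -78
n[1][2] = -18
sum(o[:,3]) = 20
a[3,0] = -6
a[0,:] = [71, -3]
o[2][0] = 73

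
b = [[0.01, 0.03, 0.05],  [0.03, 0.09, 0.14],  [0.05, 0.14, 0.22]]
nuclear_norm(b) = 0.32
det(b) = -0.00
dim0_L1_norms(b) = [0.09, 0.26, 0.41]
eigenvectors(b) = [[-0.18, -0.84, 0.52], [-0.53, -0.36, -0.77], [-0.83, 0.41, 0.38]]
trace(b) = 0.32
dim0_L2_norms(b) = [0.06, 0.17, 0.27]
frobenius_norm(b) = 0.32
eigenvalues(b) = [0.32, -0.0, 0.0]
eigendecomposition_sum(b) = [[0.01, 0.03, 0.05], [0.03, 0.09, 0.14], [0.05, 0.14, 0.22]] + [[-0.0, -0.00, 0.0], [-0.00, -0.00, 0.00], [0.00, 0.0, -0.00]] + [[0.0, -0.00, 0.00], [-0.0, 0.0, -0.0], [0.0, -0.0, 0.00]]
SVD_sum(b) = [[0.01, 0.03, 0.05], [0.03, 0.09, 0.14], [0.05, 0.14, 0.22]] + [[-0.0, -0.00, 0.00], [-0.00, -0.0, 0.0], [0.00, 0.00, -0.0]] + [[0.0, -0.0, 0.0], [-0.00, 0.00, -0.0], [0.0, -0.00, 0.00]]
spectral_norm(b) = 0.32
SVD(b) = [[-0.18, -0.84, -0.52], [-0.53, -0.36, 0.77], [-0.83, 0.41, -0.38]] @ diag([0.3203024577194609, 0.0019246208830803503, 0.0016221631636194624]) @ [[-0.18, -0.53, -0.83],  [0.84, 0.36, -0.41],  [-0.52, 0.77, -0.38]]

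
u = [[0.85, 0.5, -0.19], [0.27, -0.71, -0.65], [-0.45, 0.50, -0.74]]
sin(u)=[[0.70, 0.45, -0.21], [0.28, -0.77, -0.5], [-0.40, 0.35, -0.79]]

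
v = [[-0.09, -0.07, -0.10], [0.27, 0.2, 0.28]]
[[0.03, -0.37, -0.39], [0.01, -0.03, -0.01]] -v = [[0.12, -0.3, -0.29], [-0.26, -0.23, -0.29]]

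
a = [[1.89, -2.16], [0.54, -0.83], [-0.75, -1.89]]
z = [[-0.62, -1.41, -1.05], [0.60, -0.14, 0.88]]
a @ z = [[-2.47, -2.36, -3.89], [-0.83, -0.65, -1.30], [-0.67, 1.32, -0.88]]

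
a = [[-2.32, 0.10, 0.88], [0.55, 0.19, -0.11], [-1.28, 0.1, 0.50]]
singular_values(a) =[2.89, 0.23, 0.0]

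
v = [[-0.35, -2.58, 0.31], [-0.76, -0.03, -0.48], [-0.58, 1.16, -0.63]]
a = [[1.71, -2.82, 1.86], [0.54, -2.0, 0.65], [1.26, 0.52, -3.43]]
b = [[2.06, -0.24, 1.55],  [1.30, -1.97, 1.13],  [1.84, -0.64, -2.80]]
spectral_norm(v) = 2.88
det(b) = 15.81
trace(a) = -3.72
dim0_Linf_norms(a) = [1.71, 2.82, 3.43]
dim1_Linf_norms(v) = [2.58, 0.76, 1.16]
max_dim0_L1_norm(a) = 5.94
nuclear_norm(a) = 8.46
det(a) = 8.83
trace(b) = -2.71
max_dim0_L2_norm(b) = 3.39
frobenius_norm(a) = 5.72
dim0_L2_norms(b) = [3.05, 2.09, 3.39]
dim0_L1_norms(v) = [1.69, 3.77, 1.42]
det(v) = 0.04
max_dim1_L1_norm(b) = 5.28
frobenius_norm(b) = 5.02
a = v + b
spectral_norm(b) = 3.43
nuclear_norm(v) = 4.10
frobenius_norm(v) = 3.12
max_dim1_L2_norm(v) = 2.62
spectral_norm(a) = 4.78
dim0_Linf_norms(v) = [0.76, 2.58, 0.63]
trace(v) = -1.01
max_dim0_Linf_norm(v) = 2.58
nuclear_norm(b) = 8.19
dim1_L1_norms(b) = [3.85, 4.4, 5.28]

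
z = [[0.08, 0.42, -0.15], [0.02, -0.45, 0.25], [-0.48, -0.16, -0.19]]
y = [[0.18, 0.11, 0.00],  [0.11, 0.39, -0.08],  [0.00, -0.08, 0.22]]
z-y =[[-0.10, 0.31, -0.15], [-0.09, -0.84, 0.33], [-0.48, -0.08, -0.41]]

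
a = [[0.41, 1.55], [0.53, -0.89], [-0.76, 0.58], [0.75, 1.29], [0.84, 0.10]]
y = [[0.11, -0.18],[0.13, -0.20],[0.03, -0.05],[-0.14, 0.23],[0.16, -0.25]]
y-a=[[-0.30,-1.73], [-0.40,0.69], [0.79,-0.63], [-0.89,-1.06], [-0.68,-0.35]]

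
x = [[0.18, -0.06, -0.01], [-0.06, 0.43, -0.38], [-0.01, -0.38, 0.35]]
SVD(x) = [[-0.06, -0.97, 0.25], [0.74, 0.12, 0.66], [-0.66, 0.23, 0.71]] @ diag([0.7745277180528128, 0.18996481545431018, 0.004492533507122803]) @ [[-0.06, 0.74, -0.66], [-0.97, 0.12, 0.23], [-0.25, -0.66, -0.71]]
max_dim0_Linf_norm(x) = 0.43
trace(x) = 0.96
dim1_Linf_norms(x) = [0.18, 0.43, 0.38]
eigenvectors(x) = [[0.97, -0.25, 0.06], [-0.12, -0.66, -0.74], [-0.23, -0.71, 0.66]]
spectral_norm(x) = 0.77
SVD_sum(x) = [[0.0,-0.04,0.03], [-0.04,0.43,-0.38], [0.03,-0.38,0.34]] + [[0.18, -0.02, -0.04], [-0.02, 0.0, 0.01], [-0.04, 0.01, 0.01]] + [[-0.0, -0.00, -0.00], [-0.0, -0.00, -0.0], [-0.0, -0.00, -0.0]]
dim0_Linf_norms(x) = [0.18, 0.43, 0.38]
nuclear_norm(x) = 0.97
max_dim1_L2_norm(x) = 0.58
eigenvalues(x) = [0.19, -0.0, 0.77]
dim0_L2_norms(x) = [0.19, 0.58, 0.52]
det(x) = -0.00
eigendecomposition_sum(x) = [[0.18,  -0.02,  -0.04], [-0.02,  0.0,  0.01], [-0.04,  0.01,  0.01]] + [[-0.0,  -0.0,  -0.00], [-0.0,  -0.00,  -0.00], [-0.0,  -0.00,  -0.0]] + [[0.00,-0.04,0.03], [-0.04,0.43,-0.38], [0.03,-0.38,0.34]]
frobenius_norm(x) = 0.80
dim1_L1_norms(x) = [0.25, 0.87, 0.74]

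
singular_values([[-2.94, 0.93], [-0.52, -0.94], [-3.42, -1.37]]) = [4.58, 1.81]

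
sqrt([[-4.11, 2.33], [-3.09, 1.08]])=[[-4.52,4.30], [-5.71,5.06]]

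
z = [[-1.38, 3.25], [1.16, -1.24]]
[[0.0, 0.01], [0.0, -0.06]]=z @ [[-0.0, -0.08], [-0.00, -0.03]]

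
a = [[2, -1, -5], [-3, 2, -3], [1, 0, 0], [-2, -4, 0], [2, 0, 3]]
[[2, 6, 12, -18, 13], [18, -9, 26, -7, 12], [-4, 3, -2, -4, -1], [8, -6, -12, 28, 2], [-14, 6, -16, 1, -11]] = a @ [[-4, 3, -2, -4, -1], [0, 0, 4, -5, 0], [-2, 0, -4, 3, -3]]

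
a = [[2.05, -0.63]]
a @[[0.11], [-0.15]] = [[0.32]]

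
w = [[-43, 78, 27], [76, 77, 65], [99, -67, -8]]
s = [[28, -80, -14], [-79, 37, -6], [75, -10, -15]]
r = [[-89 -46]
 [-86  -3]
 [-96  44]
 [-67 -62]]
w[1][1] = 77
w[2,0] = 99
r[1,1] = -3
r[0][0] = -89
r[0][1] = -46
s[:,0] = [28, -79, 75]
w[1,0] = 76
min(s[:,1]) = -80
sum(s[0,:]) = -66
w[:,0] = [-43, 76, 99]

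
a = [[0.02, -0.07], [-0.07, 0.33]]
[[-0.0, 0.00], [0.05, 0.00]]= a @ [[2.11, 0.07],[0.61, 0.02]]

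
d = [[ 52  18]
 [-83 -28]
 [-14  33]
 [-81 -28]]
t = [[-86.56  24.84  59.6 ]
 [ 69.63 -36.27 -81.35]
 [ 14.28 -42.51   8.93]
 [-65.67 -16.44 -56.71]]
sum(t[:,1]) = -70.38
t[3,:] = [-65.67, -16.44, -56.71]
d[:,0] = [52, -83, -14, -81]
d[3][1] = -28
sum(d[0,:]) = 70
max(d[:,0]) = 52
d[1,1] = -28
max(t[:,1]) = 24.84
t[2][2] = 8.93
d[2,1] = 33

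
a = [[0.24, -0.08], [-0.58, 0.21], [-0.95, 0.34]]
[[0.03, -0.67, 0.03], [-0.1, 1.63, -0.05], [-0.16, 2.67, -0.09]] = a@[[-0.16, -2.6, 0.63], [-0.91, 0.60, 1.51]]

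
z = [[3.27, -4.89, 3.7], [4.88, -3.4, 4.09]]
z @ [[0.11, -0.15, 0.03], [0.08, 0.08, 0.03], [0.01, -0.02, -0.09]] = [[0.01, -0.96, -0.38],  [0.31, -1.09, -0.32]]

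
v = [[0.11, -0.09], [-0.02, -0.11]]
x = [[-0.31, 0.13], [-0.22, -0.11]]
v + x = [[-0.2, 0.04], [-0.24, -0.22]]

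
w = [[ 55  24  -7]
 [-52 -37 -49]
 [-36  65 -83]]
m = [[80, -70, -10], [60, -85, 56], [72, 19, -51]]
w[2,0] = -36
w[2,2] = -83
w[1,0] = -52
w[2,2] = -83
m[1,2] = 56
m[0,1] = -70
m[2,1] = 19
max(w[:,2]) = -7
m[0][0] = 80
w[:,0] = [55, -52, -36]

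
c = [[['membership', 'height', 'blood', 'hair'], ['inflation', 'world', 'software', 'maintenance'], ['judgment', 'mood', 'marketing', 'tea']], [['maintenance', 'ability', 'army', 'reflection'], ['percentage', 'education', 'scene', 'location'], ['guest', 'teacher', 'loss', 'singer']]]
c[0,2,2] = 'marketing'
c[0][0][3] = 'hair'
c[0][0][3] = 'hair'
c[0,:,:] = [['membership', 'height', 'blood', 'hair'], ['inflation', 'world', 'software', 'maintenance'], ['judgment', 'mood', 'marketing', 'tea']]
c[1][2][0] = 'guest'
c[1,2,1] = 'teacher'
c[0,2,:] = ['judgment', 'mood', 'marketing', 'tea']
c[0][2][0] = 'judgment'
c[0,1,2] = 'software'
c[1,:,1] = ['ability', 'education', 'teacher']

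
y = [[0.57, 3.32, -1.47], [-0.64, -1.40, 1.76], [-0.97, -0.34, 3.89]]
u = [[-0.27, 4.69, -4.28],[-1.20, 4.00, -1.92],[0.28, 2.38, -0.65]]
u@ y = [[1.0, -6.01, -8.0], [-1.38, -8.93, 1.34], [-0.73, -2.18, 1.25]]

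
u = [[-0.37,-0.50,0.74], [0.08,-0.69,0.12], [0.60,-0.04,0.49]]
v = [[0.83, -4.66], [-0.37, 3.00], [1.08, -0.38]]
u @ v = [[0.68, -0.06],[0.45, -2.49],[1.04, -3.1]]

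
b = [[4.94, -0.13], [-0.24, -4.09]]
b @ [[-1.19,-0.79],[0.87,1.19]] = [[-5.99, -4.06], [-3.27, -4.68]]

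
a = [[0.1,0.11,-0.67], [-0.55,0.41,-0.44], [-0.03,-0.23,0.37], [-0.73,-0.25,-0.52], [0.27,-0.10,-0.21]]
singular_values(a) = [1.24, 0.73, 0.5]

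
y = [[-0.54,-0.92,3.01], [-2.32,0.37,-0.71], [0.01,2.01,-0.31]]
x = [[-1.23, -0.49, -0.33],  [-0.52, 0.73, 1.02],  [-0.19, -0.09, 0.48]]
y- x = [[0.69, -0.43, 3.34], [-1.8, -0.36, -1.73], [0.20, 2.1, -0.79]]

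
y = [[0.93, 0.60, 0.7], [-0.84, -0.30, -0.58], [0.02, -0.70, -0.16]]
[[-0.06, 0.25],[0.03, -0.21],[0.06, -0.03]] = y@[[-0.11,0.24], [-0.13,0.06], [0.17,-0.02]]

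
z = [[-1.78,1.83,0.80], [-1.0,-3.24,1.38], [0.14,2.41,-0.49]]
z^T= [[-1.78,-1.0,0.14], [1.83,-3.24,2.41], [0.8,1.38,-0.49]]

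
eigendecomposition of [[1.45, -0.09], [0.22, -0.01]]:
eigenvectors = [[0.99,0.06], [0.15,1.0]]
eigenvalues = [1.44, 0.0]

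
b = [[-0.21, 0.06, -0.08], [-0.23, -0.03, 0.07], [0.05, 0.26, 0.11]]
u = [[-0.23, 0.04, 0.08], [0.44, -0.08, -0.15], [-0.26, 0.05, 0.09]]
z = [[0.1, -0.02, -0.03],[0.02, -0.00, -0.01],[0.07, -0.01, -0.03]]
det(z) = -0.00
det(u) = 0.00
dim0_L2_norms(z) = [0.12, 0.02, 0.04]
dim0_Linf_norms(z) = [0.1, 0.02, 0.03]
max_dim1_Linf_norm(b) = 0.26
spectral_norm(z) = 0.13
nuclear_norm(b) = 0.72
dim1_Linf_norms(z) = [0.1, 0.02, 0.07]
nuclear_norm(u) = 0.61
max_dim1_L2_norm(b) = 0.29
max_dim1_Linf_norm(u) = 0.44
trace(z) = 0.07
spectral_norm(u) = 0.60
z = b @ u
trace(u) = -0.22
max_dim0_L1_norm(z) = 0.19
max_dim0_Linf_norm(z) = 0.1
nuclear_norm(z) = 0.14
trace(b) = -0.13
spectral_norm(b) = 0.32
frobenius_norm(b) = 0.44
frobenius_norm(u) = 0.60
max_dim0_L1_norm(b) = 0.49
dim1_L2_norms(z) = [0.11, 0.02, 0.08]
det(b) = 0.01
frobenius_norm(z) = 0.13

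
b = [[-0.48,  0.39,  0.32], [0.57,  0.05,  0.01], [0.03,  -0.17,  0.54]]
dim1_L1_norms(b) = [1.19, 0.63, 0.74]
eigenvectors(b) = [[0.82+0.00j, (-0.37+0.24j), -0.37-0.24j], [-0.56+0.00j, (-0.42+0.46j), (-0.42-0.46j)], [(-0.09+0j), (-0.64+0j), (-0.64-0j)]]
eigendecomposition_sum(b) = [[-0.57+0.00j, (0.29-0j), (0.13-0j)],[0.39-0.00j, (-0.2+0j), (-0.09+0j)],[(0.06-0j), (-0.03+0j), (-0.01+0j)]] + [[(0.04+0.09j),0.05+0.16j,(0.09-0.21j)], [0.09+0.10j,(0.13+0.2j),(0.05-0.32j)], [-0.02+0.14j,-0.07+0.24j,(0.28-0.18j)]] + [[0.04-0.09j, (0.05-0.16j), (0.09+0.21j)],  [0.09-0.10j, 0.13-0.20j, (0.05+0.32j)],  [-0.02-0.14j, -0.07-0.24j, 0.28+0.18j]]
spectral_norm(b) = 0.83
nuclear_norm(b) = 1.75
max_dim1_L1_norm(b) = 1.19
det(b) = -0.17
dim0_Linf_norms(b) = [0.57, 0.39, 0.54]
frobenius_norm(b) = 1.06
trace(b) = 0.11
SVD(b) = [[-0.81, -0.05, -0.59], [0.56, -0.37, -0.74], [-0.18, -0.93, 0.32]] @ diag([0.8255338636266321, 0.5757739914072588, 0.34753151054924364]) @ [[0.85,-0.31,-0.43],[-0.38,0.21,-0.9],[-0.37,-0.93,-0.06]]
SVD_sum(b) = [[-0.57, 0.21, 0.28], [0.4, -0.14, -0.20], [-0.13, 0.05, 0.06]] + [[0.01,-0.01,0.02],[0.08,-0.04,0.19],[0.2,-0.11,0.48]] + [[0.08, 0.19, 0.01], [0.09, 0.24, 0.02], [-0.04, -0.10, -0.01]]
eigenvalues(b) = [(-0.78+0j), (0.45+0.11j), (0.45-0.11j)]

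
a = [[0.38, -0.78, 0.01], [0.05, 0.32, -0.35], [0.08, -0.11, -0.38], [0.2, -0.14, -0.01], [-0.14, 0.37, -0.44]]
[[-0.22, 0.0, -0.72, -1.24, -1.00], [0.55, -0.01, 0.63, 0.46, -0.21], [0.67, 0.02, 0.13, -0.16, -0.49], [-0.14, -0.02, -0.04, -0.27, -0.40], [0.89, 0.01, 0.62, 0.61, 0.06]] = a @ [[-0.93, -0.13, 0.64, -0.35, -1.64],[-0.20, -0.07, 1.23, 1.42, 0.49],[-1.9, -0.05, -0.57, -0.07, 0.8]]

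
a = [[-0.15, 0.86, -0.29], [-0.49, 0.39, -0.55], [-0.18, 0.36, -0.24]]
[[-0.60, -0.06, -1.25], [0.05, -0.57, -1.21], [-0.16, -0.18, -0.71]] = a @ [[0.18, 0.12, 0.6],[-0.99, 0.35, -1.04],[-0.96, 1.18, 0.93]]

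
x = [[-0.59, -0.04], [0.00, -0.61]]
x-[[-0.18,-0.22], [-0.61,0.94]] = [[-0.41, 0.18], [0.61, -1.55]]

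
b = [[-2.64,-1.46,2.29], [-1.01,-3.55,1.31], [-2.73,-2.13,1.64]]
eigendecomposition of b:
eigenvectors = [[-0.51+0.38j,  (-0.51-0.38j),  (-0.2+0j)], [(-0.19-0.05j),  (-0.19+0.05j),  (-0.84+0j)], [-0.75+0.00j,  -0.75-0.00j,  (-0.5+0j)]]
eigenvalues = [(-0.77+1.25j), (-0.77-1.25j), (-3.01+0j)]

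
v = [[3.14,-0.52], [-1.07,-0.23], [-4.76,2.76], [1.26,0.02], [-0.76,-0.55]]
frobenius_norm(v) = 6.64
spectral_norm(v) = 6.46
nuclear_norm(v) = 7.99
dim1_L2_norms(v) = [3.18, 1.09, 5.5, 1.26, 0.94]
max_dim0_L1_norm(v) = 10.99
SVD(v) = [[-0.48,0.48],[0.14,-0.41],[0.84,0.46],[-0.18,0.33],[0.08,-0.53]] @ diag([6.461090713479658, 1.5249284547764599]) @ [[-0.92, 0.39],[0.39, 0.92]]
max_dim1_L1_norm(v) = 7.52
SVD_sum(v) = [[2.85, -1.2], [-0.83, 0.35], [-5.03, 2.11], [1.06, -0.45], [-0.45, 0.19]] + [[0.29, 0.68], [-0.24, -0.58], [0.27, 0.65], [0.2, 0.47], [-0.31, -0.74]]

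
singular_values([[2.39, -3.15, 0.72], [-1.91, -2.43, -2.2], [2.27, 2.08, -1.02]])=[4.58, 3.88, 2.24]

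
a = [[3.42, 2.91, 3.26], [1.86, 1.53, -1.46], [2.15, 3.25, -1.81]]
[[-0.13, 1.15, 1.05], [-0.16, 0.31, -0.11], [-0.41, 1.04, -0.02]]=a @ [[0.06, -0.15, 0.03], [-0.15, 0.47, 0.09], [0.03, 0.09, 0.21]]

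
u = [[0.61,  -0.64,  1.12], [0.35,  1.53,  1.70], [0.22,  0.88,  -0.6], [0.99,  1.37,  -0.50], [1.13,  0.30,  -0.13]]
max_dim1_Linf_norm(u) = 1.7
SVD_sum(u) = [[0.07, 0.12, 0.05],[0.91, 1.65, 0.71],[0.27, 0.50, 0.21],[0.63, 1.14, 0.49],[0.32, 0.58, 0.25]] + [[-0.15, -0.4, 1.11], [-0.13, -0.35, 0.97], [0.11, 0.29, -0.82], [0.13, 0.35, -0.98], [0.04, 0.12, -0.34]] + [[0.69, -0.36, -0.04], [-0.43, 0.23, 0.02], [-0.16, 0.09, 0.01], [0.23, -0.12, -0.01], [0.76, -0.4, -0.04]]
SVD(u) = [[0.06, 0.56, -0.6], [0.77, 0.49, 0.37], [0.23, -0.42, 0.14], [0.53, -0.50, -0.2], [0.27, -0.17, -0.66]] @ diag([2.623914924066722, 2.116220191835969, 1.3037570981304996]) @ [[0.45, 0.82, 0.35], [-0.12, -0.33, 0.93], [-0.88, 0.47, 0.05]]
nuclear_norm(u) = 6.04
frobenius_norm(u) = 3.61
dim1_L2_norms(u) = [1.43, 2.31, 1.09, 1.76, 1.18]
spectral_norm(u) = 2.62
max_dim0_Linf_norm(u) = 1.7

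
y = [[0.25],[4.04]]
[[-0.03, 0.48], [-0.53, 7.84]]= y @ [[-0.13, 1.94]]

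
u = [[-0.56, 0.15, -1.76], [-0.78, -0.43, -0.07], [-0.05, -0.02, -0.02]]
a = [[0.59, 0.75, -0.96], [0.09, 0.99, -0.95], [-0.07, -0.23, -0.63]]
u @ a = [[-0.19,  0.13,  1.50], [-0.49,  -0.99,  1.20], [-0.03,  -0.05,  0.08]]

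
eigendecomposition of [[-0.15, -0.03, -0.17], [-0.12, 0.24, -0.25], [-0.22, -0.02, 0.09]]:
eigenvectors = [[0.77, 0.22, 0.05], [0.42, -0.94, -1.0], [0.49, -0.27, 0.05]]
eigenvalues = [-0.27, 0.2, 0.26]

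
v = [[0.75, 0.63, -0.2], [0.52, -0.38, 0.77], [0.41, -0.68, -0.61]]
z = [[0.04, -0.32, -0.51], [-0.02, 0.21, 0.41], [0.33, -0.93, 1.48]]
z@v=[[-0.35, 0.49, 0.06], [0.26, -0.37, -0.08], [0.37, -0.45, -1.68]]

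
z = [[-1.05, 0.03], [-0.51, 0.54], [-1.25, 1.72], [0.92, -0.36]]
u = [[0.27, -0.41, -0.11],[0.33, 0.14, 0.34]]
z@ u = [[-0.27, 0.43, 0.13], [0.04, 0.28, 0.24], [0.23, 0.75, 0.72], [0.13, -0.43, -0.22]]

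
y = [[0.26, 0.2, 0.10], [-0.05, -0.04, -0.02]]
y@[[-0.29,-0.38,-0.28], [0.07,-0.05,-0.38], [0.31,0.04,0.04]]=[[-0.03, -0.1, -0.14], [0.01, 0.02, 0.03]]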